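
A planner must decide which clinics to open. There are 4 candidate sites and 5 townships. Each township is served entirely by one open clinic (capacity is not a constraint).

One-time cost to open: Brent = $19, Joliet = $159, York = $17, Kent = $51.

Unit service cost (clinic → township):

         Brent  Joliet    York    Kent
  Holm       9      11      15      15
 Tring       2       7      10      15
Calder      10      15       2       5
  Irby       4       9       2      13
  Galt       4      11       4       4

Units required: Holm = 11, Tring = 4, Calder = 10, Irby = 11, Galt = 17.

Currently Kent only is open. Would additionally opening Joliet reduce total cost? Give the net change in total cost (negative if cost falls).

No — net change +39 (cost rises by 39).

Current service cost with {Kent}: 486.
Adding Joliet: each township re-picks its cheapest; new service cost 366, saving 120.
Extra fixed cost: 159. Net change = 159 − 120 = 39.
(Totals: 537 → 576.)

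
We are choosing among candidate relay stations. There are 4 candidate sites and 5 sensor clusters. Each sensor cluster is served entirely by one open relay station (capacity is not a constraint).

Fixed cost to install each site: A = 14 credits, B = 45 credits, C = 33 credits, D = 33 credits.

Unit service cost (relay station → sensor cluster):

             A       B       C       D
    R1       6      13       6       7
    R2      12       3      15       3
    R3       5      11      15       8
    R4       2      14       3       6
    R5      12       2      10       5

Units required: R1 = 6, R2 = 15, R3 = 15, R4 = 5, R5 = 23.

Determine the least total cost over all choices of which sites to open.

For any fixed open set, each sensor cluster goes to its cheapest open site; total = fixed + service.
{A, B}: R1→A 6·6=36, R2→B 3·15=45, R3→A 5·15=75, R4→A 2·5=10, R5→B 2·23=46. Service 212; fixed 59; total 271.
{A, B, C}: service 212 + fixed 92 = 304
{A, B, D}: R1→A 6·6=36, R2→B 3·15=45, R3→A 5·15=75, R4→A 2·5=10, R5→B 2·23=46. Service 212; fixed 92; total 304.
{A, B, C, D}: service 212 + fixed 125 = 337
(All 15 nonempty subsets were checked; A and B is lowest.)

Minimum total cost: 271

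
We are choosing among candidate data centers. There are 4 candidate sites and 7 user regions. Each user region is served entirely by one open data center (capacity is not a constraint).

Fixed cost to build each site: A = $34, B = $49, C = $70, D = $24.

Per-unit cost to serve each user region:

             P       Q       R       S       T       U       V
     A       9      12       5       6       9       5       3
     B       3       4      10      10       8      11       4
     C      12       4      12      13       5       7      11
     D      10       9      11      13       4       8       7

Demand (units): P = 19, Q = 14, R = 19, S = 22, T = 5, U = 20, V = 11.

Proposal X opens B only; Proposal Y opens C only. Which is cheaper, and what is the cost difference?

Proposal X is cheaper by 278.

Proposal X: {B}: P→B 3·19=57, Q→B 4·14=56, R→B 10·19=190, S→B 10·22=220, T→B 8·5=40, U→B 11·20=220, V→B 4·11=44. Service 827; fixed 49; total 876.
Proposal Y: {C}: P→C 12·19=228, Q→C 4·14=56, R→C 12·19=228, S→C 13·22=286, T→C 5·5=25, U→C 7·20=140, V→C 11·11=121. Service 1084; fixed 70; total 1154.
Difference: |876 − 1154| = 278.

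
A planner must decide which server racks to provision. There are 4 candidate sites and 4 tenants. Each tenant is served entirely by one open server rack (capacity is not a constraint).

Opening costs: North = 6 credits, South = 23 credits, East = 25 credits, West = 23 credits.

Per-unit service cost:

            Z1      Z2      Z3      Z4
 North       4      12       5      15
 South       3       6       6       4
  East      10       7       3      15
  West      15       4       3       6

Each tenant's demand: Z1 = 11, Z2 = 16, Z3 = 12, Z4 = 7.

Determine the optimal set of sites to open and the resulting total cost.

For any fixed open set, each tenant goes to its cheapest open site; total = fixed + service.
{South, West}: Z1→South 3·11=33, Z2→West 4·16=64, Z3→West 3·12=36, Z4→South 4·7=28. Service 161; fixed 46; total 207.
{North, South, West}: Z1→South 3·11=33, Z2→West 4·16=64, Z3→West 3·12=36, Z4→South 4·7=28. Service 161; fixed 52; total 213.
{North, West}: service 186 + fixed 29 = 215
{North, South, East, West}: service 161 + fixed 77 = 238
(All 15 nonempty subsets were checked; South and West is lowest.)

Open South and West; minimum total cost 207.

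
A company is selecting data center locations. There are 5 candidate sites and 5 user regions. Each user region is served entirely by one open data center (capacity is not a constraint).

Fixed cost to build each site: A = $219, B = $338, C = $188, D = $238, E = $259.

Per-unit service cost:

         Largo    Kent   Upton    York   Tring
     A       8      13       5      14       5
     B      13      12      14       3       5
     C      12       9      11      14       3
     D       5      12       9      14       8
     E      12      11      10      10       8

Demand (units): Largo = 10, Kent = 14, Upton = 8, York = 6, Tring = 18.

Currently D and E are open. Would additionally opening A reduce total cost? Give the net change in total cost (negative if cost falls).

No — net change +133 (cost rises by 133).

Current service cost with {D, E}: 480.
Adding A: each user region re-picks its cheapest; new service cost 394, saving 86.
Extra fixed cost: 219. Net change = 219 − 86 = 133.
(Totals: 977 → 1110.)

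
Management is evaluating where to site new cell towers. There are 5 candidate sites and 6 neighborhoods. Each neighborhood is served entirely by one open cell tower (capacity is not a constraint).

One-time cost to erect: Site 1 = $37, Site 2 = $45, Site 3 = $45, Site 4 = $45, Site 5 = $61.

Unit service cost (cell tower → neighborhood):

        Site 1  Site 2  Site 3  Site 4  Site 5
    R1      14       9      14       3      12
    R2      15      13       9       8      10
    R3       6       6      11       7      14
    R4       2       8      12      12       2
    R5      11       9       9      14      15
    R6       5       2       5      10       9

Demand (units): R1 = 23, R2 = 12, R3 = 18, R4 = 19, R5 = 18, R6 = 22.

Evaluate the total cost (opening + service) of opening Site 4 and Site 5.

Each neighborhood is assigned to its cheapest site among the open ones.
{Site 4, Site 5}: R1→Site 4 3·23=69, R2→Site 4 8·12=96, R3→Site 4 7·18=126, R4→Site 5 2·19=38, R5→Site 4 14·18=252, R6→Site 5 9·22=198. Service 779; fixed 106; total 885.

Total cost: 885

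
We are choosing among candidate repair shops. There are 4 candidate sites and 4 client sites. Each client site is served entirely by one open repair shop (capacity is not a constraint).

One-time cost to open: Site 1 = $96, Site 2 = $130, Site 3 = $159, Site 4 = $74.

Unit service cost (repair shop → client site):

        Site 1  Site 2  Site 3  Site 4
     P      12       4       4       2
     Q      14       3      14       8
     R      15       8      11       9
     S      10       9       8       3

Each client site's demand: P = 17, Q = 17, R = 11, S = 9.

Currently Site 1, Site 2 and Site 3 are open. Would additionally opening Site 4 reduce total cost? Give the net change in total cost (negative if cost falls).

Yes — net change −5 (cost falls by 5).

Current service cost with {Site 1, Site 2, Site 3}: 279.
Adding Site 4: each client site re-picks its cheapest; new service cost 200, saving 79.
Extra fixed cost: 74. Net change = 74 − 79 = -5.
(Totals: 664 → 659.)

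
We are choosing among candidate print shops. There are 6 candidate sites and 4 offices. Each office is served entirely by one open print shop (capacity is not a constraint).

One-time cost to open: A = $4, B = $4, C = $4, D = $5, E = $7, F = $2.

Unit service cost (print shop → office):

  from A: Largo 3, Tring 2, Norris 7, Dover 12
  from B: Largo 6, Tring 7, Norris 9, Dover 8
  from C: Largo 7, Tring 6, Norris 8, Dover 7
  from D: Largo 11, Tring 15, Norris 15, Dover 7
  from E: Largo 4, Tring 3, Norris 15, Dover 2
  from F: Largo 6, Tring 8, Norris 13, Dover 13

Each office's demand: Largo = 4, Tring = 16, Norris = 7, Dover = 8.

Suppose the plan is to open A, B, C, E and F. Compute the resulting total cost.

Total cost: 130

Each office is assigned to its cheapest site among the open ones.
{A, B, C, E, F}: Largo→A 3·4=12, Tring→A 2·16=32, Norris→A 7·7=49, Dover→E 2·8=16. Service 109; fixed 21; total 130.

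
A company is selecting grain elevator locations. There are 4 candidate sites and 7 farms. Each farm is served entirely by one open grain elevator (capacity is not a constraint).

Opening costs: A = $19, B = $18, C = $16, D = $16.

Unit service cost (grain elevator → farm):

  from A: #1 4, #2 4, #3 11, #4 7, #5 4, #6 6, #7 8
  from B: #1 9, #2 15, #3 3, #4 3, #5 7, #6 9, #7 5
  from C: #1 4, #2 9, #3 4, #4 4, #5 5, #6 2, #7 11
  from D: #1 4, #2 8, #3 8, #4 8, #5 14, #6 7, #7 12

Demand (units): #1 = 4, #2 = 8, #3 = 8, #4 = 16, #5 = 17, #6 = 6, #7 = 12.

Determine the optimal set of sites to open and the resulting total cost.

Open A, B and C; minimum total cost 313.

For any fixed open set, each farm goes to its cheapest open site; total = fixed + service.
{A, B, C}: #1→A 4·4=16, #2→A 4·8=32, #3→B 3·8=24, #4→B 3·16=48, #5→A 4·17=68, #6→C 2·6=12, #7→B 5·12=60. Service 260; fixed 53; total 313.
{A, B}: #1→A 4·4=16, #2→A 4·8=32, #3→B 3·8=24, #4→B 3·16=48, #5→A 4·17=68, #6→A 6·6=36, #7→B 5·12=60. Service 284; fixed 37; total 321.
{A, B, C, D}: #1→A 4·4=16, #2→A 4·8=32, #3→B 3·8=24, #4→B 3·16=48, #5→A 4·17=68, #6→C 2·6=12, #7→B 5·12=60. Service 260; fixed 69; total 329.
{C}: #1→C 4·4=16, #2→C 9·8=72, #3→C 4·8=32, #4→C 4·16=64, #5→C 5·17=85, #6→C 2·6=12, #7→C 11·12=132. Service 413; fixed 16; total 429.
No other subset beats 313.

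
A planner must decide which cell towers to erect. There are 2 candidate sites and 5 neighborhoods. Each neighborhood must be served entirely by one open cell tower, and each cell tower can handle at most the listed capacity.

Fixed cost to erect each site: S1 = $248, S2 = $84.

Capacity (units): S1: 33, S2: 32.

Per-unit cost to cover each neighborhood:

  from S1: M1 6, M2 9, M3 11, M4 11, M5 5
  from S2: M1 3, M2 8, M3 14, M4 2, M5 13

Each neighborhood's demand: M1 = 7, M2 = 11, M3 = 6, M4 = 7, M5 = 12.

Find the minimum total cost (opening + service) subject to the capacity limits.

Open {S1, S2}: M1→S2 3·7=21, M2→S2 8·11=88, M3→S1 11·6=66, M4→S2 2·7=14, M5→S1 5·12=60.
Loads: S1 carries 18/33, S2 carries 25/32. Service 249; fixed 332; total 581.
Next best feasible plan costs 592.

Minimum total cost: 581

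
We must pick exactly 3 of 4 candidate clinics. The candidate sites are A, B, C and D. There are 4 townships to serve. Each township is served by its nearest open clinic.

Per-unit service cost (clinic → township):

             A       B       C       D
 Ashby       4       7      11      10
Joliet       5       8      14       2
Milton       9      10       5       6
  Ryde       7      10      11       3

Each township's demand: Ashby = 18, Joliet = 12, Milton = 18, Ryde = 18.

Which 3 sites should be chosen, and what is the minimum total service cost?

With exactly 3 open, each township uses its cheapest among the chosen.
{A, C, D}: Ashby→A 4·18=72, Joliet→D 2·12=24, Milton→C 5·18=90, Ryde→D 3·18=54. Service cost 240.
{A, B, D}: service cost 258
{B, C, D}: service cost 294
Among all 4 size-3 choices, {A, C, D} is lowest.

Choose A, C and D; total service cost 240.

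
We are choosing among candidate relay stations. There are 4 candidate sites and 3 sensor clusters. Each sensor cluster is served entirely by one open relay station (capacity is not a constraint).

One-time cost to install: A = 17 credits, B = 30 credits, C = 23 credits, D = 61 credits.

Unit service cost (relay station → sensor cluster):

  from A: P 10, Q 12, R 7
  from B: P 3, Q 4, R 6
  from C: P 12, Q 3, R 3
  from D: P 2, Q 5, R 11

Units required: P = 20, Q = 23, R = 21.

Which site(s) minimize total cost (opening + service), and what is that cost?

For any fixed open set, each sensor cluster goes to its cheapest open site; total = fixed + service.
{B, C}: P→B 3·20=60, Q→C 3·23=69, R→C 3·21=63. Service 192; fixed 53; total 245.
{C, D}: service 172 + fixed 84 = 256
{A, B, C}: P→B 3·20=60, Q→C 3·23=69, R→C 3·21=63. Service 192; fixed 70; total 262.
{A, B, C, D}: P→D 2·20=40, Q→C 3·23=69, R→C 3·21=63. Service 172; fixed 131; total 303.
(All 15 nonempty subsets were checked; B and C is lowest.)

Open B and C; minimum total cost 245.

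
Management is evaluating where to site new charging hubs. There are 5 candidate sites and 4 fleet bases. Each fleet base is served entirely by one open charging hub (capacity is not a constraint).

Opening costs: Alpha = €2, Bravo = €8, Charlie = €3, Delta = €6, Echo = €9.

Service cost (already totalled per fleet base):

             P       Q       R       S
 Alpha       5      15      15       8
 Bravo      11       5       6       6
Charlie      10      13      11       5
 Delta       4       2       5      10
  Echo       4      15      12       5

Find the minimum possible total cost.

For any fixed open set, each fleet base goes to its cheapest open site; total = fixed + service.
{Charlie, Delta}: P→Delta 4, Q→Delta 2, R→Delta 5, S→Charlie 5. Service 16; fixed 9; total 25.
{Alpha, Charlie, Delta}: service 16 + fixed 11 = 27
{Alpha, Delta}: service 19 + fixed 8 = 27
{Alpha, Bravo, Charlie, Delta, Echo}: P→Delta 4, Q→Delta 2, R→Delta 5, S→Charlie 5. Service 16; fixed 28; total 44.
No other subset beats 25.

Minimum total cost: 25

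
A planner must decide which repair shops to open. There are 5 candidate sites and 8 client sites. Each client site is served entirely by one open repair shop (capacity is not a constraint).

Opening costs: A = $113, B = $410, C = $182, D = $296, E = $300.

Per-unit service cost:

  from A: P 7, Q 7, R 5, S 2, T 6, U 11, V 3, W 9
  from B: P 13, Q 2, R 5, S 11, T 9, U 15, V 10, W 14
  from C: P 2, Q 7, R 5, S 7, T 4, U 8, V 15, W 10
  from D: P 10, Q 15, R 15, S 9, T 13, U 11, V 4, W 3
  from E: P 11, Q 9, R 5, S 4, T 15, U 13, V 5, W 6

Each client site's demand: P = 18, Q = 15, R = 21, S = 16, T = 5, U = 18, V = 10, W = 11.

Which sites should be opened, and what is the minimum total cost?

Open A only; minimum total cost 838.

For any fixed open set, each client site goes to its cheapest open site; total = fixed + service.
{A}: P→A 7·18=126, Q→A 7·15=105, R→A 5·21=105, S→A 2·16=32, T→A 6·5=30, U→A 11·18=198, V→A 3·10=30, W→A 9·11=99. Service 725; fixed 113; total 838.
{A, C}: service 571 + fixed 295 = 866
{C}: P→C 2·18=36, Q→C 7·15=105, R→C 5·21=105, S→C 7·16=112, T→C 4·5=20, U→C 8·18=144, V→C 15·10=150, W→C 10·11=110. Service 782; fixed 182; total 964.
{A, B, C, D, E}: service 430 + fixed 1301 = 1731
No other subset beats 838.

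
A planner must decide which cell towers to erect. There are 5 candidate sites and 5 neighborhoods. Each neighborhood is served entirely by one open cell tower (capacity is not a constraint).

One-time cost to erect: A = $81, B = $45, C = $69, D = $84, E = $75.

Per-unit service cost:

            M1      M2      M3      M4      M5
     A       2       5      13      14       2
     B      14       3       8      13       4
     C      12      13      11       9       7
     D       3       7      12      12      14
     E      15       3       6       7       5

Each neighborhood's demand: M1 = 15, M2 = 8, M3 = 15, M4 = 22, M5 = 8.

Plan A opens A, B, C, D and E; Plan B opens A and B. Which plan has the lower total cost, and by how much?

Plan B is cheaper by 66.

Plan A: {A, B, C, D, E}: M1→A 2·15=30, M2→B 3·8=24, M3→E 6·15=90, M4→E 7·22=154, M5→A 2·8=16. Service 314; fixed 354; total 668.
Plan B: {A, B}: M1→A 2·15=30, M2→B 3·8=24, M3→B 8·15=120, M4→B 13·22=286, M5→A 2·8=16. Service 476; fixed 126; total 602.
Difference: |668 − 602| = 66.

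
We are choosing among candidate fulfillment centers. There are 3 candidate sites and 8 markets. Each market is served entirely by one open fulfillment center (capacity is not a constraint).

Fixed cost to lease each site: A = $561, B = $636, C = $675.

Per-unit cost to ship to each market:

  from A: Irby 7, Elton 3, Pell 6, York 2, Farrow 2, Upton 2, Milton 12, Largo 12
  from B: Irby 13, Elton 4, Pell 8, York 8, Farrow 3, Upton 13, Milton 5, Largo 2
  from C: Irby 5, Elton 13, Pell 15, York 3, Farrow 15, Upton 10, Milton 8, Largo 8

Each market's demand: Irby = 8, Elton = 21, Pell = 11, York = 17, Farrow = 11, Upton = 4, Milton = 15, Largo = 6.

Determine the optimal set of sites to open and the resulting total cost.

Open A only; minimum total cost 1062.

For any fixed open set, each market goes to its cheapest open site; total = fixed + service.
{A}: Irby→A 7·8=56, Elton→A 3·21=63, Pell→A 6·11=66, York→A 2·17=34, Farrow→A 2·11=22, Upton→A 2·4=8, Milton→A 12·15=180, Largo→A 12·6=72. Service 501; fixed 561; total 1062.
{B}: service 584 + fixed 636 = 1220
{A, B}: service 336 + fixed 1197 = 1533
{A, B, C}: service 320 + fixed 1872 = 2192
No other subset beats 1062.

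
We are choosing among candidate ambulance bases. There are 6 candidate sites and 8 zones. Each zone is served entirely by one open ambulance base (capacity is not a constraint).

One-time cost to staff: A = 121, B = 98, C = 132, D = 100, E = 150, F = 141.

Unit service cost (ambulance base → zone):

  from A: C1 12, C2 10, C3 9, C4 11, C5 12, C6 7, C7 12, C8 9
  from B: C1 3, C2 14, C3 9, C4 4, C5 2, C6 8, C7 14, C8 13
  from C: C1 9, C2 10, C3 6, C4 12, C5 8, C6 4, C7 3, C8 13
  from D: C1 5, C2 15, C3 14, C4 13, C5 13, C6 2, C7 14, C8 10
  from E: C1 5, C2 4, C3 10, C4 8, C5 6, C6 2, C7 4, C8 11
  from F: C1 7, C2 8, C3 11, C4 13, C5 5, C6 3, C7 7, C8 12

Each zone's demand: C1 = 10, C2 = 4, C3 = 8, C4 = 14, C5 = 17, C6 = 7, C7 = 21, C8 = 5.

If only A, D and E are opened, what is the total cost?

Total cost: 866

Each zone is assigned to its cheapest site among the open ones.
{A, D, E}: C1→D 5·10=50, C2→E 4·4=16, C3→A 9·8=72, C4→E 8·14=112, C5→E 6·17=102, C6→D 2·7=14, C7→E 4·21=84, C8→A 9·5=45. Service 495; fixed 371; total 866.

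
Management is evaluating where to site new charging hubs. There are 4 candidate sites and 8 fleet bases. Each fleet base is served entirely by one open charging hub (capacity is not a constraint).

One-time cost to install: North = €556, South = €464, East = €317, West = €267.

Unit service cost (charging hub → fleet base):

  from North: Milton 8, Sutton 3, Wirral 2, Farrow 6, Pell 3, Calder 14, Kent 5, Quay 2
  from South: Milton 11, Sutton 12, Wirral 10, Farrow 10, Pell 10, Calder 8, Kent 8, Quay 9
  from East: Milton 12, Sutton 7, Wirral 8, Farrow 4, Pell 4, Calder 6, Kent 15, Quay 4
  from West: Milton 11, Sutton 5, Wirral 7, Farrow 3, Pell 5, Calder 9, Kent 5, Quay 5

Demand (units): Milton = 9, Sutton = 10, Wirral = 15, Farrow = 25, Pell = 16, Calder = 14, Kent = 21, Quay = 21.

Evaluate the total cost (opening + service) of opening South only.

Each fleet base is assigned to its cheapest site among the open ones.
{South}: Milton→South 11·9=99, Sutton→South 12·10=120, Wirral→South 10·15=150, Farrow→South 10·25=250, Pell→South 10·16=160, Calder→South 8·14=112, Kent→South 8·21=168, Quay→South 9·21=189. Service 1248; fixed 464; total 1712.

Total cost: 1712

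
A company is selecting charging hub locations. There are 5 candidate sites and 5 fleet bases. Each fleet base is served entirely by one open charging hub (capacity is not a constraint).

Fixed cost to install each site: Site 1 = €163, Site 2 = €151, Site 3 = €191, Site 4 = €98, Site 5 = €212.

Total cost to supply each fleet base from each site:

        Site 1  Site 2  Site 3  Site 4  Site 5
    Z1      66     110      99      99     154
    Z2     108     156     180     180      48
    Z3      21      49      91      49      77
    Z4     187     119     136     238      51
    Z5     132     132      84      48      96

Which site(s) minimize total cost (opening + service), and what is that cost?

For any fixed open set, each fleet base goes to its cheapest open site; total = fixed + service.
{Site 4, Site 5}: Z1→Site 4 99, Z2→Site 5 48, Z3→Site 4 49, Z4→Site 5 51, Z5→Site 4 48. Service 295; fixed 310; total 605.
{Site 5}: service 426 + fixed 212 = 638
{Site 1, Site 5}: Z1→Site 1 66, Z2→Site 5 48, Z3→Site 1 21, Z4→Site 5 51, Z5→Site 5 96. Service 282; fixed 375; total 657.
{Site 1, Site 2, Site 3, Site 4, Site 5}: service 234 + fixed 815 = 1049
No other subset beats 605.

Open Site 4 and Site 5; minimum total cost 605.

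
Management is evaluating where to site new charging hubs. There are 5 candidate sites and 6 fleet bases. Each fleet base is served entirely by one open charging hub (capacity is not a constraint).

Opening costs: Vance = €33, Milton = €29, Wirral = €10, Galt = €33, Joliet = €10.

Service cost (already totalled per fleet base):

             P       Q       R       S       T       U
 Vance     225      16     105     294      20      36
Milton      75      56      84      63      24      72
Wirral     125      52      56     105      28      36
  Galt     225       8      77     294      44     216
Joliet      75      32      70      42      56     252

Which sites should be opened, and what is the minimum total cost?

Open Wirral and Joliet; minimum total cost 289.

For any fixed open set, each fleet base goes to its cheapest open site; total = fixed + service.
{Wirral, Joliet}: P→Joliet 75, Q→Joliet 32, R→Wirral 56, S→Joliet 42, T→Wirral 28, U→Wirral 36. Service 269; fixed 20; total 289.
{Vance, Wirral, Joliet}: service 245 + fixed 53 = 298
{Wirral, Galt, Joliet}: service 245 + fixed 53 = 298
{Vance, Milton, Wirral, Galt, Joliet}: service 237 + fixed 115 = 352
No other subset beats 289.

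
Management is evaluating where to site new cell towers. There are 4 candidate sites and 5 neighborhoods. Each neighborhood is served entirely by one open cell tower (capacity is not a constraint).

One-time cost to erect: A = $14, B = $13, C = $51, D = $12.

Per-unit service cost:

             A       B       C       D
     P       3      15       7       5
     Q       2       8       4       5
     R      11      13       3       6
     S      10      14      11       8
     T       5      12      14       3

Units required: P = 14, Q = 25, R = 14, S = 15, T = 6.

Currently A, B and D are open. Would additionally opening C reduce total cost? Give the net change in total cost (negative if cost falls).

No — net change +9 (cost rises by 9).

Current service cost with {A, B, D}: 314.
Adding C: each neighborhood re-picks its cheapest; new service cost 272, saving 42.
Extra fixed cost: 51. Net change = 51 − 42 = 9.
(Totals: 353 → 362.)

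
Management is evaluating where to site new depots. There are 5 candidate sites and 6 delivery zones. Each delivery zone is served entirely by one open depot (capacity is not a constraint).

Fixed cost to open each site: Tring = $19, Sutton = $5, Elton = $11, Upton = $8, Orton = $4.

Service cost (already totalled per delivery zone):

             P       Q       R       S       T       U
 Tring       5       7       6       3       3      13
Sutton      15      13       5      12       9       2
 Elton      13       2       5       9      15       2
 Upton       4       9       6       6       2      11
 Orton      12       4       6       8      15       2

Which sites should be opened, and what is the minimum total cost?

Open Upton and Orton; minimum total cost 36.

For any fixed open set, each delivery zone goes to its cheapest open site; total = fixed + service.
{Upton, Orton}: P→Upton 4, Q→Orton 4, R→Upton 6, S→Upton 6, T→Upton 2, U→Orton 2. Service 24; fixed 12; total 36.
{Sutton, Upton, Orton}: service 23 + fixed 17 = 40
{Elton, Upton}: service 21 + fixed 19 = 40
{Tring, Sutton, Elton, Upton, Orton}: service 18 + fixed 47 = 65
No other subset beats 36.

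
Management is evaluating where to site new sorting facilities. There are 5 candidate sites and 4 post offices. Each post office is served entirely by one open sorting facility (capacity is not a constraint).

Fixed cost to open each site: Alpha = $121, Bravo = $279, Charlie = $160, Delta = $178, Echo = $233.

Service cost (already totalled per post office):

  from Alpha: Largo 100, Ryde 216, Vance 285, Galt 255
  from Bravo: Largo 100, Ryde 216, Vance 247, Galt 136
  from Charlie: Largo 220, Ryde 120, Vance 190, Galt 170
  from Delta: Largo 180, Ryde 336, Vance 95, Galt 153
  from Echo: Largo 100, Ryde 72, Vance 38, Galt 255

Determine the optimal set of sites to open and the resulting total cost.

For any fixed open set, each post office goes to its cheapest open site; total = fixed + service.
{Echo}: Largo→Echo 100, Ryde→Echo 72, Vance→Echo 38, Galt→Echo 255. Service 465; fixed 233; total 698.
{Charlie, Echo}: Largo→Echo 100, Ryde→Echo 72, Vance→Echo 38, Galt→Charlie 170. Service 380; fixed 393; total 773.
{Delta, Echo}: service 363 + fixed 411 = 774
{Alpha, Bravo, Charlie, Delta, Echo}: Largo→Alpha 100, Ryde→Echo 72, Vance→Echo 38, Galt→Bravo 136. Service 346; fixed 971; total 1317.
No other subset beats 698.

Open Echo only; minimum total cost 698.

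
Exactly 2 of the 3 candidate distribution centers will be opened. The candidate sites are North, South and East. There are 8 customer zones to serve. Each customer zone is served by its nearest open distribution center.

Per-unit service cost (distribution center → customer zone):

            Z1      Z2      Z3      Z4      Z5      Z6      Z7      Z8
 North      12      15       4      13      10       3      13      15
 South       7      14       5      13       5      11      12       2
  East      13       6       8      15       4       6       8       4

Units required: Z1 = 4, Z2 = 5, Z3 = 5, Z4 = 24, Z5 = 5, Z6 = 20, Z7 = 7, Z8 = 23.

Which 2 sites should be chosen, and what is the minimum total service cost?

With exactly 2 open, each customer zone uses its cheapest among the chosen.
{South, East}: Z1→South 7·4=28, Z2→East 6·5=30, Z3→South 5·5=25, Z4→South 13·24=312, Z5→East 4·5=20, Z6→East 6·20=120, Z7→East 8·7=56, Z8→South 2·23=46. Service cost 637.
{North, East}: service cost 638
{North, South}: service cost 645
Among all 3 size-2 choices, {South, East} is lowest.

Choose South and East; total service cost 637.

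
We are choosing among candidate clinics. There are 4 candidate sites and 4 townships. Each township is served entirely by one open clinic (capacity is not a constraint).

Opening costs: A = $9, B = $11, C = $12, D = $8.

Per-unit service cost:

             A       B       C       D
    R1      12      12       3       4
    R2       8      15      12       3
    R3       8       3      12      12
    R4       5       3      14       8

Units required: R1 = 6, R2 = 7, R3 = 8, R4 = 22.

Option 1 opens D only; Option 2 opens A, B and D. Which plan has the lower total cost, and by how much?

Option 2 is cheaper by 162.

Option 1: {D}: R1→D 4·6=24, R2→D 3·7=21, R3→D 12·8=96, R4→D 8·22=176. Service 317; fixed 8; total 325.
Option 2: {A, B, D}: R1→D 4·6=24, R2→D 3·7=21, R3→B 3·8=24, R4→B 3·22=66. Service 135; fixed 28; total 163.
Difference: |325 − 163| = 162.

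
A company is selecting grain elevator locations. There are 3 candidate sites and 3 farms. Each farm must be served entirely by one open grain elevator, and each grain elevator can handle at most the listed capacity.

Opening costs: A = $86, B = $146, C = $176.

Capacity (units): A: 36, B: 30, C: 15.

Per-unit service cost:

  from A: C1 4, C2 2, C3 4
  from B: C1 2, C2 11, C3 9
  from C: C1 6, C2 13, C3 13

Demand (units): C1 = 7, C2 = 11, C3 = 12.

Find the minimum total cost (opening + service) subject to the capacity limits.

Open {A}: C1→A 4·7=28, C2→A 2·11=22, C3→A 4·12=48.
Loads: A carries 30/36. Service 98; fixed 86; total 184.
Next best feasible plan costs 316.

Minimum total cost: 184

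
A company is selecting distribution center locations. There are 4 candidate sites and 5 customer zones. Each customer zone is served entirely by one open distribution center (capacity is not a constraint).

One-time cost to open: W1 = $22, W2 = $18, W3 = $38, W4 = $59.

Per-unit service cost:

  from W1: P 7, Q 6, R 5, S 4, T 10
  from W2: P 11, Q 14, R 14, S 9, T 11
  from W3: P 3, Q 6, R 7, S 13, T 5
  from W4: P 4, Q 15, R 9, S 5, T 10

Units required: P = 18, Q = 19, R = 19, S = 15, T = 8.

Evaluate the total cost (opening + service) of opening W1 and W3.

Each customer zone is assigned to its cheapest site among the open ones.
{W1, W3}: P→W3 3·18=54, Q→W1 6·19=114, R→W1 5·19=95, S→W1 4·15=60, T→W3 5·8=40. Service 363; fixed 60; total 423.

Total cost: 423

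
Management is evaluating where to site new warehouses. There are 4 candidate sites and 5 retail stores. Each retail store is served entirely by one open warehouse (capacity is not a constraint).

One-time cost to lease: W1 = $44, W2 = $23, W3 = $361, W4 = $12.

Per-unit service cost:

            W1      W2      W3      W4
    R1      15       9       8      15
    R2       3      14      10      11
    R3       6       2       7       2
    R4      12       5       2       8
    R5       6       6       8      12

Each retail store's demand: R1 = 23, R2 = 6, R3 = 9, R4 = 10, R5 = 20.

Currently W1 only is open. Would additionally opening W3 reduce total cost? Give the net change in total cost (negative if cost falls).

Current service cost with {W1}: 657.
Adding W3: each retail store re-picks its cheapest; new service cost 396, saving 261.
Extra fixed cost: 361. Net change = 361 − 261 = 100.
(Totals: 701 → 801.)

No — net change +100 (cost rises by 100).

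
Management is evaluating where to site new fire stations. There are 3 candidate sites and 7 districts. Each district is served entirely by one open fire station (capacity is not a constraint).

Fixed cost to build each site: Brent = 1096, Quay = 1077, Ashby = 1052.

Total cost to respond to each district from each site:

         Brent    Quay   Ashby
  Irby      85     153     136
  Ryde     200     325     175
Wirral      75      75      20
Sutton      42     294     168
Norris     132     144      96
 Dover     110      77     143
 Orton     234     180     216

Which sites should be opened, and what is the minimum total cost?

Open Brent only; minimum total cost 1974.

For any fixed open set, each district goes to its cheapest open site; total = fixed + service.
{Brent}: Irby→Brent 85, Ryde→Brent 200, Wirral→Brent 75, Sutton→Brent 42, Norris→Brent 132, Dover→Brent 110, Orton→Brent 234. Service 878; fixed 1096; total 1974.
{Ashby}: Irby→Ashby 136, Ryde→Ashby 175, Wirral→Ashby 20, Sutton→Ashby 168, Norris→Ashby 96, Dover→Ashby 143, Orton→Ashby 216. Service 954; fixed 1052; total 2006.
{Quay}: Irby→Quay 153, Ryde→Quay 325, Wirral→Quay 75, Sutton→Quay 294, Norris→Quay 144, Dover→Quay 77, Orton→Quay 180. Service 1248; fixed 1077; total 2325.
{Brent, Quay, Ashby}: Irby→Brent 85, Ryde→Ashby 175, Wirral→Ashby 20, Sutton→Brent 42, Norris→Ashby 96, Dover→Quay 77, Orton→Quay 180. Service 675; fixed 3225; total 3900.
No other subset beats 1974.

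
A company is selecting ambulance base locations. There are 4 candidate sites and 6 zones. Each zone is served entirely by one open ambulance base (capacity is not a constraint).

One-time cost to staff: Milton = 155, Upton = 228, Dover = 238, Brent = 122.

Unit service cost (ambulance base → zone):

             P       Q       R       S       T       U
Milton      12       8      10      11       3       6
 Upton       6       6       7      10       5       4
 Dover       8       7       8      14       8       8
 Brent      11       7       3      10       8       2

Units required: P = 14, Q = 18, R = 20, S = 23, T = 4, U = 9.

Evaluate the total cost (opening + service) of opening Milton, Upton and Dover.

Each zone is assigned to its cheapest site among the open ones.
{Milton, Upton, Dover}: P→Upton 6·14=84, Q→Upton 6·18=108, R→Upton 7·20=140, S→Upton 10·23=230, T→Milton 3·4=12, U→Upton 4·9=36. Service 610; fixed 621; total 1231.

Total cost: 1231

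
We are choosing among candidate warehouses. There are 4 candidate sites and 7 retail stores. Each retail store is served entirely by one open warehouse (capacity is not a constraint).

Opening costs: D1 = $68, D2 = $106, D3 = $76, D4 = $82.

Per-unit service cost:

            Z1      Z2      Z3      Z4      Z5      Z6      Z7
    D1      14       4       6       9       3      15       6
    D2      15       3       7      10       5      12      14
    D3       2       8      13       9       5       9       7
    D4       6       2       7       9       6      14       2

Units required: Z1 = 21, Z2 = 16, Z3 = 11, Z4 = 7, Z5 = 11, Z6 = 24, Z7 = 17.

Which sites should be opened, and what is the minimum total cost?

Open D3 and D4; minimum total cost 677.

For any fixed open set, each retail store goes to its cheapest open site; total = fixed + service.
{D3, D4}: Z1→D3 2·21=42, Z2→D4 2·16=32, Z3→D4 7·11=77, Z4→D3 9·7=63, Z5→D3 5·11=55, Z6→D3 9·24=216, Z7→D4 2·17=34. Service 519; fixed 158; total 677.
{D1, D3, D4}: Z1→D3 2·21=42, Z2→D4 2·16=32, Z3→D1 6·11=66, Z4→D1 9·7=63, Z5→D1 3·11=33, Z6→D3 9·24=216, Z7→D4 2·17=34. Service 486; fixed 226; total 712.
{D1, D3}: service 586 + fixed 144 = 730
{D1, D2, D3, D4}: Z1→D3 2·21=42, Z2→D4 2·16=32, Z3→D1 6·11=66, Z4→D1 9·7=63, Z5→D1 3·11=33, Z6→D3 9·24=216, Z7→D4 2·17=34. Service 486; fixed 332; total 818.
No other subset beats 677.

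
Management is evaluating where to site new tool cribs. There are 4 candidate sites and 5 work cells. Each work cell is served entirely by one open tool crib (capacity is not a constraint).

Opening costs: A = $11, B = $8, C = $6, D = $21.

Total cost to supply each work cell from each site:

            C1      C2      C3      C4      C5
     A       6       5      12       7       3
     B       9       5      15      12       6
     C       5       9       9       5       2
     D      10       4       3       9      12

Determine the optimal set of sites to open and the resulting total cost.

For any fixed open set, each work cell goes to its cheapest open site; total = fixed + service.
{C}: C1→C 5, C2→C 9, C3→C 9, C4→C 5, C5→C 2. Service 30; fixed 6; total 36.
{B, C}: service 26 + fixed 14 = 40
{A, C}: C1→C 5, C2→A 5, C3→C 9, C4→C 5, C5→C 2. Service 26; fixed 17; total 43.
{A, B, C, D}: service 19 + fixed 46 = 65
(All 15 nonempty subsets were checked; C only is lowest.)

Open C only; minimum total cost 36.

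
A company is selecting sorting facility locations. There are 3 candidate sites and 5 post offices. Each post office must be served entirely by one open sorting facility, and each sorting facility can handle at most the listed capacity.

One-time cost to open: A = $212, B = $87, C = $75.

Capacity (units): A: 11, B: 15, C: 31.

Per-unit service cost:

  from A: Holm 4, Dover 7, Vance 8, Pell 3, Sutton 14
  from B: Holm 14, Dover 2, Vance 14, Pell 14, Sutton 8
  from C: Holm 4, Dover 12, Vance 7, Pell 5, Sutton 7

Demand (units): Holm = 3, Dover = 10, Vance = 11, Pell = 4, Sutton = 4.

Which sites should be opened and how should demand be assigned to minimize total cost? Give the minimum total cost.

Open {B, C}: Holm→C 4·3=12, Dover→B 2·10=20, Vance→C 7·11=77, Pell→C 5·4=20, Sutton→C 7·4=28.
Loads: B carries 10/15, C carries 22/31. Service 157; fixed 162; total 319.
Next best feasible plan costs 323.

Minimum total cost: 319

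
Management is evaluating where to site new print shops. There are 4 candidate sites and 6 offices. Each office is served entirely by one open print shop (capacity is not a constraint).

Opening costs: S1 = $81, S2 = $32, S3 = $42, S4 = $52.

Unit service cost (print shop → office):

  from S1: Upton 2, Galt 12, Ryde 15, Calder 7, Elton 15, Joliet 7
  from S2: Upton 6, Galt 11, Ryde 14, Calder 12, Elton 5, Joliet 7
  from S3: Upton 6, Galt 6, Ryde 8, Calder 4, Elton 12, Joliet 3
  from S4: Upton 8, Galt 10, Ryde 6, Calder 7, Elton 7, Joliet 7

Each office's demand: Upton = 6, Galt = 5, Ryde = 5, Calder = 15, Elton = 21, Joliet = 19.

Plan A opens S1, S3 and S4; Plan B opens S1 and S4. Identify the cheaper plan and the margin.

Plan A: {S1, S3, S4}: Upton→S1 2·6=12, Galt→S3 6·5=30, Ryde→S4 6·5=30, Calder→S3 4·15=60, Elton→S4 7·21=147, Joliet→S3 3·19=57. Service 336; fixed 175; total 511.
Plan B: {S1, S4}: Upton→S1 2·6=12, Galt→S4 10·5=50, Ryde→S4 6·5=30, Calder→S1 7·15=105, Elton→S4 7·21=147, Joliet→S1 7·19=133. Service 477; fixed 133; total 610.
Difference: |511 − 610| = 99.

Plan A is cheaper by 99.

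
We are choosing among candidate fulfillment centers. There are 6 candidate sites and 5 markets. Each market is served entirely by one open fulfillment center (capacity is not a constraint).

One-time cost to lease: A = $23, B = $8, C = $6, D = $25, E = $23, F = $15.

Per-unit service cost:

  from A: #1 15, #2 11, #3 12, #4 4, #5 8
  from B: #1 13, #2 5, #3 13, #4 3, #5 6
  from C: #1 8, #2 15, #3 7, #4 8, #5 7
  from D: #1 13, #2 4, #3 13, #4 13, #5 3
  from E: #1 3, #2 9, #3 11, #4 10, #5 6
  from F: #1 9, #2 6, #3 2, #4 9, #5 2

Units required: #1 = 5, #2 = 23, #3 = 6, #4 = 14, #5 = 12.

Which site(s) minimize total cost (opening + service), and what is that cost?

Open B, E and F; minimum total cost 254.

For any fixed open set, each market goes to its cheapest open site; total = fixed + service.
{B, E, F}: #1→E 3·5=15, #2→B 5·23=115, #3→F 2·6=12, #4→B 3·14=42, #5→F 2·12=24. Service 208; fixed 46; total 254.
{B, D, E, F}: service 185 + fixed 71 = 256
{B, C, E, F}: #1→E 3·5=15, #2→B 5·23=115, #3→F 2·6=12, #4→B 3·14=42, #5→F 2·12=24. Service 208; fixed 52; total 260.
{A, B, C, D, E, F}: #1→E 3·5=15, #2→D 4·23=92, #3→F 2·6=12, #4→B 3·14=42, #5→F 2·12=24. Service 185; fixed 100; total 285.
No other subset beats 254.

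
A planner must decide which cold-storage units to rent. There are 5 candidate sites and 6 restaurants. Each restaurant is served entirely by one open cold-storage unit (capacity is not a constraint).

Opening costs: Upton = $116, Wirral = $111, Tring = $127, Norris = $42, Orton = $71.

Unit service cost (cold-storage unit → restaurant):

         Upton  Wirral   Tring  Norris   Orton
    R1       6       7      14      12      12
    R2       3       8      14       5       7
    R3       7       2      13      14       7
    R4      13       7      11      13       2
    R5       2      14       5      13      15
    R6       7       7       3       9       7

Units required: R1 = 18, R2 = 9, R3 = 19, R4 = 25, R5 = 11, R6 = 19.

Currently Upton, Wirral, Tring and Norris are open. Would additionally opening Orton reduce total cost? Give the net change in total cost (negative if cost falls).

Yes — net change −54 (cost falls by 54).

Current service cost with {Upton, Wirral, Tring, Norris}: 427.
Adding Orton: each restaurant re-picks its cheapest; new service cost 302, saving 125.
Extra fixed cost: 71. Net change = 71 − 125 = -54.
(Totals: 823 → 769.)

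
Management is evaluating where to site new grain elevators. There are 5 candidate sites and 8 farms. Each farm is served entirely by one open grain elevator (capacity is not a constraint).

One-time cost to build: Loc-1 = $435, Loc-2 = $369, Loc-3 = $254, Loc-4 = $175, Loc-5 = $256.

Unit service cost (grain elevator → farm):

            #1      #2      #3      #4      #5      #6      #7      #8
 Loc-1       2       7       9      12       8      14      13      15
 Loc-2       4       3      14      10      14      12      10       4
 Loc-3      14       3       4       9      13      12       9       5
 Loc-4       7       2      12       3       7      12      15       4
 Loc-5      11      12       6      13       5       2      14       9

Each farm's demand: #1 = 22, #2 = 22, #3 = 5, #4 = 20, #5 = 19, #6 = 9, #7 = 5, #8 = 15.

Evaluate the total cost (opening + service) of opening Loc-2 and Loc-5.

Total cost: 1232

Each farm is assigned to its cheapest site among the open ones.
{Loc-2, Loc-5}: #1→Loc-2 4·22=88, #2→Loc-2 3·22=66, #3→Loc-5 6·5=30, #4→Loc-2 10·20=200, #5→Loc-5 5·19=95, #6→Loc-5 2·9=18, #7→Loc-2 10·5=50, #8→Loc-2 4·15=60. Service 607; fixed 625; total 1232.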